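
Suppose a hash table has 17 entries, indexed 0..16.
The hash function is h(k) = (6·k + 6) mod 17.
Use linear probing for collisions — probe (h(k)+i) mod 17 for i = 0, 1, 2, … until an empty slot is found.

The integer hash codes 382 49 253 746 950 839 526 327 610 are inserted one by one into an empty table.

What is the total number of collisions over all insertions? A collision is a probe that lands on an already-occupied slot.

13

382 hashes to 3; slot 3 is free => place at 3.
49 hashes to 11; slot 11 is free => place at 11.
253 hashes to 11; 11 taken => place at 12.
746 hashes to 11; 11,12 taken => place at 13.
950 hashes to 11; 11,12,13 taken => place at 14.
839 hashes to 8; slot 8 is free => place at 8.
526 hashes to 0; slot 0 is free => place at 0.
327 hashes to 13; 13,14 taken => place at 15.
610 hashes to 11; 11,12,13,14,15 taken => place at 16.
Table: [526, _, _, 382, _, _, _, _, 839, _, _, 49, 253, 746, 950, 327, 610]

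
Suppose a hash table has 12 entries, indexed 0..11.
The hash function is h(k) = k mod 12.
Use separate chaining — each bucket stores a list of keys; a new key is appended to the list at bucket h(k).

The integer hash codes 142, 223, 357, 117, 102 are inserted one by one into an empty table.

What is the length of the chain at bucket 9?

142 → bucket 10
223 → bucket 7
357 → bucket 9
117 → bucket 9 (collision)
102 → bucket 6
Final buckets:
0: ∅
1: ∅
2: ∅
3: ∅
4: ∅
5: ∅
6: 102
7: 223
8: ∅
9: 357 -> 117
10: 142
11: ∅

2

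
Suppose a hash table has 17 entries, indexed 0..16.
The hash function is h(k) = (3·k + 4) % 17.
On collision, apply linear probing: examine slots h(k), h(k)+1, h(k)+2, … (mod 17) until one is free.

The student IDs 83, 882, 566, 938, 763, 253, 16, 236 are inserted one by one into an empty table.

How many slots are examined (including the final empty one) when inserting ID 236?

7

83: h=15 -> slot 15
882: h=15, probe 15,16 -> slot 16
566: h=2 -> slot 2
938: h=13 -> slot 13
763: h=15, probe 15,16,0 -> slot 0
253: h=15, probe 15,16,0,1 -> slot 1
16: h=1, probe 1,2,3 -> slot 3
236: h=15, probe 15,16,0,1,2,3,4 -> slot 4
Table: [763, 253, 566, 16, 236, ., ., ., ., ., ., ., ., 938, ., 83, 882]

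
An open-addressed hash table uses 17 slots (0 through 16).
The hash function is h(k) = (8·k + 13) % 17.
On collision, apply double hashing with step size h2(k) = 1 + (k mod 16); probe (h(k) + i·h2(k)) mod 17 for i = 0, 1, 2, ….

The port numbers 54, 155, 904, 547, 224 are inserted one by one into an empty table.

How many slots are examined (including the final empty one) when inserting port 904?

3

Insert 54: h=3, slot 3 empty -> index 3.
Insert 155: h=12, slot 12 empty -> index 12.
Insert 904: h=3, h2=9, slots 3,12 occupied -> index 4.
Insert 547: h=3, h2=4, slot 3 occupied -> index 7.
Insert 224: h=3, h2=1, slots 3,4 occupied -> index 5.
Table: [_, _, _, 54, 904, 224, _, 547, _, _, _, _, 155, _, _, _, _]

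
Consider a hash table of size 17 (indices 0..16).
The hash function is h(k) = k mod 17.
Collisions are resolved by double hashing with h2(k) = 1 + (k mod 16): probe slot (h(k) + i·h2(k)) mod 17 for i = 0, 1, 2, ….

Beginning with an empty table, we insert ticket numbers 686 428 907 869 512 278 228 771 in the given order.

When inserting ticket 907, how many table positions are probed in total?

2

686: h=6 => slot 6
428: h=3 => slot 3
907: h=6, h2=12, probe 6,1 => slot 1
869: h=2 => slot 2
512: h=2, h2=1, probe 2,3,4 => slot 4
278: h=6, h2=7, probe 6,13 => slot 13
228: h=7 => slot 7
771: h=6, h2=4, probe 6,10 => slot 10
Table: [., 907, 869, 428, 512, ., 686, 228, ., ., 771, ., ., 278, ., ., .]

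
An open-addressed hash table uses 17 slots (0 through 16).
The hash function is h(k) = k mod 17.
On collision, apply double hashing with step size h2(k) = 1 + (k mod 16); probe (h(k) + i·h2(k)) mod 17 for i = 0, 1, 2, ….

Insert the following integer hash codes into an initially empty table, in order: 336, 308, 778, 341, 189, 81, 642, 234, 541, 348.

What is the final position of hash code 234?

336 hashes to 13; slot 13 is free -> place at 13.
308 hashes to 2; slot 2 is free -> place at 2.
778 hashes to 13, h2=11; 13 taken -> place at 7.
341 hashes to 1; slot 1 is free -> place at 1.
189 hashes to 2, h2=14; 2 taken -> place at 16.
81 hashes to 13, h2=2; 13 taken -> place at 15.
642 hashes to 13, h2=3; 13,16,2 taken -> place at 5.
234 hashes to 13, h2=11; 13,7,1 taken -> place at 12.
541 hashes to 14; slot 14 is free -> place at 14.
348 hashes to 8; slot 8 is free -> place at 8.
Table: [_, 341, 308, _, _, 642, _, 778, 348, _, _, _, 234, 336, 541, 81, 189]

12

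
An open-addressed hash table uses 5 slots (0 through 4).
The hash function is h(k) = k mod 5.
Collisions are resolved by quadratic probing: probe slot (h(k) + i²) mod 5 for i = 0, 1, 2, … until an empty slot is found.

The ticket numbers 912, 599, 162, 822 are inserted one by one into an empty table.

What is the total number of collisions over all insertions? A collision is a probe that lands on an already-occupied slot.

3

912: h=2 -> slot 2
599: h=4 -> slot 4
162: h=2, probe 2,3 -> slot 3
822: h=2, probe 2,3,1 -> slot 1
Table: [_, 822, 912, 162, 599]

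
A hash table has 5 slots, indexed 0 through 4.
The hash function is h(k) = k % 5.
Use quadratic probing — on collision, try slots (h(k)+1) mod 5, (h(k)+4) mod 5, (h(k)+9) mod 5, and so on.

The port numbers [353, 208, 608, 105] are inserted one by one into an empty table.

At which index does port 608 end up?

2

353 hashes to 3; slot 3 is free → place at 3.
208 hashes to 3; 3 taken → place at 4.
608 hashes to 3; 3,4 taken → place at 2.
105 hashes to 0; slot 0 is free → place at 0.
Table: [105, ., 608, 353, 208]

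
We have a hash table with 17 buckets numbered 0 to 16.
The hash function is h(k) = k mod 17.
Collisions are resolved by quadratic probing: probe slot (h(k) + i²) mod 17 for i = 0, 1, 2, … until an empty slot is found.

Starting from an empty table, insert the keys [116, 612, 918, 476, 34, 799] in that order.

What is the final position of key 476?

4

Insert 116: h=14, slot 14 empty → index 14.
Insert 612: h=0, slot 0 empty → index 0.
Insert 918: h=0, slot 0 occupied → index 1.
Insert 476: h=0, slots 0,1 occupied → index 4.
Insert 34: h=0, slots 0,1,4 occupied → index 9.
Insert 799: h=0, slots 0,1,4,9 occupied → index 16.
Table: [612, 918, ∅, ∅, 476, ∅, ∅, ∅, ∅, 34, ∅, ∅, ∅, ∅, 116, ∅, 799]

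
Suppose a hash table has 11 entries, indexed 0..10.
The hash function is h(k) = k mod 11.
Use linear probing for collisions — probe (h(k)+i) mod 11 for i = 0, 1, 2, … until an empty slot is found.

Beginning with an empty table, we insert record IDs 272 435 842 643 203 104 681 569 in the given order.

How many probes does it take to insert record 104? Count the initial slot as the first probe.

6

Insert 272: h=8, slot 8 empty -> index 8.
Insert 435: h=6, slot 6 empty -> index 6.
Insert 842: h=6, slot 6 occupied -> index 7.
Insert 643: h=5, slot 5 empty -> index 5.
Insert 203: h=5, slots 5,6,7,8 occupied -> index 9.
Insert 104: h=5, slots 5,6,7,8,9 occupied -> index 10.
Insert 681: h=10, slot 10 occupied -> index 0.
Insert 569: h=8, slots 8,9,10,0 occupied -> index 1.
Table: [681, 569, ∅, ∅, ∅, 643, 435, 842, 272, 203, 104]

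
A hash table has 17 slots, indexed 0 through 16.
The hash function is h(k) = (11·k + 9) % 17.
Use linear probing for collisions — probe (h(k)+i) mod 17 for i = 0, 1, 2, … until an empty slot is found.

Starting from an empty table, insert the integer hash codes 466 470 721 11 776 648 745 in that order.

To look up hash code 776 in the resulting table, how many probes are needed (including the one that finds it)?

466 hashes to 1; slot 1 is free => place at 1.
470 hashes to 11; slot 11 is free => place at 11.
721 hashes to 1; 1 taken => place at 2.
11 hashes to 11; 11 taken => place at 12.
776 hashes to 11; 11,12 taken => place at 13.
648 hashes to 14; slot 14 is free => place at 14.
745 hashes to 10; slot 10 is free => place at 10.
Table: [—, 466, 721, —, —, —, —, —, —, —, 745, 470, 11, 776, 648, —, —]
Lookup 776: h=11, probe 11,12,13 → found at 13.

3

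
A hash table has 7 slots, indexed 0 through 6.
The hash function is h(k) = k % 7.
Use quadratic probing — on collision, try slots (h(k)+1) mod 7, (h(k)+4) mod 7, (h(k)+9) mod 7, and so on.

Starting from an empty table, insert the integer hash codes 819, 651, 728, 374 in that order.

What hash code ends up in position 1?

651

819: h=0 → slot 0
651: h=0, probe 0,1 → slot 1
728: h=0, probe 0,1,4 → slot 4
374: h=3 → slot 3
Table: [819, 651, ∅, 374, 728, ∅, ∅]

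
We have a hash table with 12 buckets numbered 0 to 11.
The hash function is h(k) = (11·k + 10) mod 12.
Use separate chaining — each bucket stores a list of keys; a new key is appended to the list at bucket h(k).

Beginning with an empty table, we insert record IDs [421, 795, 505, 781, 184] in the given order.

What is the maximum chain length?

Insert 421: h=9, bucket 9 empty -> new chain.
Insert 795: h=7, bucket 7 empty -> new chain.
Insert 505: h=9, bucket 9 nonempty -> append to chain.
Insert 781: h=9, bucket 9 nonempty -> append to chain.
Insert 184: h=6, bucket 6 empty -> new chain.
Final buckets:
0: _
1: _
2: _
3: _
4: _
5: _
6: 184
7: 795
8: _
9: 421 -> 505 -> 781
10: _
11: _

3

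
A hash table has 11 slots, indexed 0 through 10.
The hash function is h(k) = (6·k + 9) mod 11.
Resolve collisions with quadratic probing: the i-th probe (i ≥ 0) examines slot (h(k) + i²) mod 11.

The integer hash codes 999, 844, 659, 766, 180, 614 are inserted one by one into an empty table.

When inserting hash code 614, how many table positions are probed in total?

2

Insert 999: h=8, slot 8 empty → index 8.
Insert 844: h=2, slot 2 empty → index 2.
Insert 659: h=3, slot 3 empty → index 3.
Insert 766: h=7, slot 7 empty → index 7.
Insert 180: h=0, slot 0 empty → index 0.
Insert 614: h=8, slot 8 occupied → index 9.
Table: [180, ., 844, 659, ., ., ., 766, 999, 614, .]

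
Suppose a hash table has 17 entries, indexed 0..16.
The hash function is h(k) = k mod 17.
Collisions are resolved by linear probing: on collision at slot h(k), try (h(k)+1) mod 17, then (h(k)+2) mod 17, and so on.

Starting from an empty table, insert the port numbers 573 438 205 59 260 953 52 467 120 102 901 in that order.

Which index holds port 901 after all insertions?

6

573: h=12 => slot 12
438: h=13 => slot 13
205: h=1 => slot 1
59: h=8 => slot 8
260: h=5 => slot 5
953: h=1, probe 1,2 => slot 2
52: h=1, probe 1,2,3 => slot 3
467: h=8, probe 8,9 => slot 9
120: h=1, probe 1,2,3,4 => slot 4
102: h=0 => slot 0
901: h=0, probe 0,1,2,3,4,5,6 => slot 6
Table: [102, 205, 953, 52, 120, 260, 901, —, 59, 467, —, —, 573, 438, —, —, —]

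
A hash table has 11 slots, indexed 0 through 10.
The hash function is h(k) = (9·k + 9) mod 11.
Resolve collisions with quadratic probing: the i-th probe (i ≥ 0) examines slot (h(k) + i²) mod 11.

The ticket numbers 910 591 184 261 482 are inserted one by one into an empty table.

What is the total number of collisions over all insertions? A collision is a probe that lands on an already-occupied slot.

7

Insert 910: h=4, slot 4 empty → index 4.
Insert 591: h=4, slot 4 occupied → index 5.
Insert 184: h=4, slots 4,5 occupied → index 8.
Insert 261: h=4, slots 4,5,8 occupied → index 2.
Insert 482: h=2, slot 2 occupied → index 3.
Table: [∅, ∅, 261, 482, 910, 591, ∅, ∅, 184, ∅, ∅]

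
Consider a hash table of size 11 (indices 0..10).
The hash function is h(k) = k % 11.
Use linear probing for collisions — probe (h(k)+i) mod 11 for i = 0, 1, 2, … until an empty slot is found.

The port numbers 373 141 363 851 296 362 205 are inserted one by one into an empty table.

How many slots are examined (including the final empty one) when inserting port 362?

373 hashes to 10; slot 10 is free => place at 10.
141 hashes to 9; slot 9 is free => place at 9.
363 hashes to 0; slot 0 is free => place at 0.
851 hashes to 4; slot 4 is free => place at 4.
296 hashes to 10; 10,0 taken => place at 1.
362 hashes to 10; 10,0,1 taken => place at 2.
205 hashes to 7; slot 7 is free => place at 7.
Table: [363, 296, 362, _, 851, _, _, 205, _, 141, 373]

4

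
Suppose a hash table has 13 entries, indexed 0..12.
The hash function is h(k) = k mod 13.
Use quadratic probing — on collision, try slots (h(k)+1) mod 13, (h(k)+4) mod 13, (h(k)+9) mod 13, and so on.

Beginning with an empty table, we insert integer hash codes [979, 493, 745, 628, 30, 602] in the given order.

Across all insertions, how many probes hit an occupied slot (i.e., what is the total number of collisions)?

979 hashes to 4; slot 4 is free → place at 4.
493 hashes to 12; slot 12 is free → place at 12.
745 hashes to 4; 4 taken → place at 5.
628 hashes to 4; 4,5 taken → place at 8.
30 hashes to 4; 4,5,8 taken → place at 0.
602 hashes to 4; 4,5,8,0 taken → place at 7.
Table: [30, —, —, —, 979, 745, —, 602, 628, —, —, —, 493]

10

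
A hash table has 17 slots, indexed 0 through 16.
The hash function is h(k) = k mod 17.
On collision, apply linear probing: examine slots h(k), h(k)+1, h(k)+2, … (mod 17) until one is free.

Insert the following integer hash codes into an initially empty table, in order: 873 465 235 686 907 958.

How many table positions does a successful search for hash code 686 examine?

873: h=6 -> slot 6
465: h=6, probe 6,7 -> slot 7
235: h=14 -> slot 14
686: h=6, probe 6,7,8 -> slot 8
907: h=6, probe 6,7,8,9 -> slot 9
958: h=6, probe 6,7,8,9,10 -> slot 10
Table: [∅, ∅, ∅, ∅, ∅, ∅, 873, 465, 686, 907, 958, ∅, ∅, ∅, 235, ∅, ∅]
Lookup 686: h=6, probe 6,7,8 → found at 8.

3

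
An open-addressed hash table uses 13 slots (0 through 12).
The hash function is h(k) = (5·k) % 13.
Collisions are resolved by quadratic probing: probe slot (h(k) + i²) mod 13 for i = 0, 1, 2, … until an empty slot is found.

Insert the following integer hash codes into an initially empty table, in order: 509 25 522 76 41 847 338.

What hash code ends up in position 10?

509 hashes to 10; slot 10 is free → place at 10.
25 hashes to 8; slot 8 is free → place at 8.
522 hashes to 10; 10 taken → place at 11.
76 hashes to 3; slot 3 is free → place at 3.
41 hashes to 10; 10,11 taken → place at 1.
847 hashes to 10; 10,11,1 taken → place at 6.
338 hashes to 0; slot 0 is free → place at 0.
Table: [338, 41, _, 76, _, _, 847, _, 25, _, 509, 522, _]

509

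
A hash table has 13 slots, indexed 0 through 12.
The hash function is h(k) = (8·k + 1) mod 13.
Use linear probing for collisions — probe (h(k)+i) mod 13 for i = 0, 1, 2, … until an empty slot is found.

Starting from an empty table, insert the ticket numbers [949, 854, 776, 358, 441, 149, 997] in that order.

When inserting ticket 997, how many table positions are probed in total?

949 hashes to 1; slot 1 is free -> place at 1.
854 hashes to 8; slot 8 is free -> place at 8.
776 hashes to 8; 8 taken -> place at 9.
358 hashes to 5; slot 5 is free -> place at 5.
441 hashes to 6; slot 6 is free -> place at 6.
149 hashes to 10; slot 10 is free -> place at 10.
997 hashes to 8; 8,9,10 taken -> place at 11.
Table: [_, 949, _, _, _, 358, 441, _, 854, 776, 149, 997, _]

4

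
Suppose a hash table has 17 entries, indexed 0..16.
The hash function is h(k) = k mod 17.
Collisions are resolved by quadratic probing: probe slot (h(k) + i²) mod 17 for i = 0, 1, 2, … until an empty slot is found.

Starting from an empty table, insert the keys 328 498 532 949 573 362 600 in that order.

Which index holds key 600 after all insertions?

13

Insert 328: h=5, slot 5 empty → index 5.
Insert 498: h=5, slot 5 occupied → index 6.
Insert 532: h=5, slots 5,6 occupied → index 9.
Insert 949: h=14, slot 14 empty → index 14.
Insert 573: h=12, slot 12 empty → index 12.
Insert 362: h=5, slots 5,6,9,14 occupied → index 4.
Insert 600: h=5, slots 5,6,9,14,4 occupied → index 13.
Table: [∅, ∅, ∅, ∅, 362, 328, 498, ∅, ∅, 532, ∅, ∅, 573, 600, 949, ∅, ∅]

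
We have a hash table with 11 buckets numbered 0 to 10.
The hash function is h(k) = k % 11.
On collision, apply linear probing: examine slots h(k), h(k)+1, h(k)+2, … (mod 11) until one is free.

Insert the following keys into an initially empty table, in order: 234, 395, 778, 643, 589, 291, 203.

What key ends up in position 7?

291

234: h=3 → slot 3
395: h=10 → slot 10
778: h=8 → slot 8
643: h=5 → slot 5
589: h=6 → slot 6
291: h=5, probe 5,6,7 → slot 7
203: h=5, probe 5,6,7,8,9 → slot 9
Table: [-, -, -, 234, -, 643, 589, 291, 778, 203, 395]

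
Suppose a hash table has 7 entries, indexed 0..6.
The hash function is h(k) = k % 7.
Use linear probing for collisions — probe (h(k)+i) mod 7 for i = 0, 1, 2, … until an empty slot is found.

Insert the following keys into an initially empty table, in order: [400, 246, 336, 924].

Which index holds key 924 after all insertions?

Insert 400: h=1, slot 1 empty -> index 1.
Insert 246: h=1, slot 1 occupied -> index 2.
Insert 336: h=0, slot 0 empty -> index 0.
Insert 924: h=0, slots 0,1,2 occupied -> index 3.
Table: [336, 400, 246, 924, ∅, ∅, ∅]

3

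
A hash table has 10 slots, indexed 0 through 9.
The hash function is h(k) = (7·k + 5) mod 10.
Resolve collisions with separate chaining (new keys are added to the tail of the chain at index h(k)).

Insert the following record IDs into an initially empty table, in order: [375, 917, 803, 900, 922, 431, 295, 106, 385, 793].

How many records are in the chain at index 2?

Insert 375: h=0, bucket 0 empty → new chain.
Insert 917: h=4, bucket 4 empty → new chain.
Insert 803: h=6, bucket 6 empty → new chain.
Insert 900: h=5, bucket 5 empty → new chain.
Insert 922: h=9, bucket 9 empty → new chain.
Insert 431: h=2, bucket 2 empty → new chain.
Insert 295: h=0, bucket 0 nonempty → append to chain.
Insert 106: h=7, bucket 7 empty → new chain.
Insert 385: h=0, bucket 0 nonempty → append to chain.
Insert 793: h=6, bucket 6 nonempty → append to chain.
Final buckets:
0: 375 -> 295 -> 385
1: —
2: 431
3: —
4: 917
5: 900
6: 803 -> 793
7: 106
8: —
9: 922

1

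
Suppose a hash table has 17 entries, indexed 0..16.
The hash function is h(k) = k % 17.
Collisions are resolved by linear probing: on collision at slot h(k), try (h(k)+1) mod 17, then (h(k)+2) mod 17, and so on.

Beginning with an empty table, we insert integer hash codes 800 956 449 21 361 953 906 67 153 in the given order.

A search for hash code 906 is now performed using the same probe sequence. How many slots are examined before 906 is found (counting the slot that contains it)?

4

Insert 800: h=1, slot 1 empty → index 1.
Insert 956: h=4, slot 4 empty → index 4.
Insert 449: h=7, slot 7 empty → index 7.
Insert 21: h=4, slot 4 occupied → index 5.
Insert 361: h=4, slots 4,5 occupied → index 6.
Insert 953: h=1, slot 1 occupied → index 2.
Insert 906: h=5, slots 5,6,7 occupied → index 8.
Insert 67: h=16, slot 16 empty → index 16.
Insert 153: h=0, slot 0 empty → index 0.
Table: [153, 800, 953, ., 956, 21, 361, 449, 906, ., ., ., ., ., ., ., 67]
Lookup 906: h=5, probe 5,6,7,8 → found at 8.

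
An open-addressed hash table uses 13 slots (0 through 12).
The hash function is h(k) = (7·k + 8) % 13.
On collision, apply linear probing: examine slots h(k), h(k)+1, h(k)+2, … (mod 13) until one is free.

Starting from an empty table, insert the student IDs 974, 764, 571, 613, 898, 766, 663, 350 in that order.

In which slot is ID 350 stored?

5

Insert 974: h=1, slot 1 empty → index 1.
Insert 764: h=0, slot 0 empty → index 0.
Insert 571: h=1, slot 1 occupied → index 2.
Insert 613: h=9, slot 9 empty → index 9.
Insert 898: h=2, slot 2 occupied → index 3.
Insert 766: h=1, slots 1,2,3 occupied → index 4.
Insert 663: h=8, slot 8 empty → index 8.
Insert 350: h=1, slots 1,2,3,4 occupied → index 5.
Table: [764, 974, 571, 898, 766, 350, -, -, 663, 613, -, -, -]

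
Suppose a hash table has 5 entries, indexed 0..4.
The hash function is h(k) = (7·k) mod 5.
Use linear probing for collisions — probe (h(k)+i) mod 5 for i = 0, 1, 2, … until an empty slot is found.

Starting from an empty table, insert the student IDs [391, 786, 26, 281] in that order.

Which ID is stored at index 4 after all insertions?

26

391 hashes to 2; slot 2 is free -> place at 2.
786 hashes to 2; 2 taken -> place at 3.
26 hashes to 2; 2,3 taken -> place at 4.
281 hashes to 2; 2,3,4 taken -> place at 0.
Table: [281, ∅, 391, 786, 26]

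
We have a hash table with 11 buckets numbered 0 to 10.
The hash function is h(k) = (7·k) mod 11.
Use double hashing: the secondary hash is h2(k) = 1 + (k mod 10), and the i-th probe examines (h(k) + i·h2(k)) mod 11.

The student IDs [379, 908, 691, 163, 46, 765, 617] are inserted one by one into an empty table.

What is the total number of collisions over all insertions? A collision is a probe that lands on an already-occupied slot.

Insert 379: h=2, slot 2 empty → index 2.
Insert 908: h=9, slot 9 empty → index 9.
Insert 691: h=8, slot 8 empty → index 8.
Insert 163: h=8, h2=4, slot 8 occupied → index 1.
Insert 46: h=3, slot 3 empty → index 3.
Insert 765: h=9, h2=6, slot 9 occupied → index 4.
Insert 617: h=7, slot 7 empty → index 7.
Table: [-, 163, 379, 46, 765, -, -, 617, 691, 908, -]

2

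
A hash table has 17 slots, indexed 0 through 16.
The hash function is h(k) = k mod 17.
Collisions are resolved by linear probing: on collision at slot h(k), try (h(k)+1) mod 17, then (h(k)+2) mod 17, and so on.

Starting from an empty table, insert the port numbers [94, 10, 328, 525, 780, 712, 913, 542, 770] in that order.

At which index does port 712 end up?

Insert 94: h=9, slot 9 empty => index 9.
Insert 10: h=10, slot 10 empty => index 10.
Insert 328: h=5, slot 5 empty => index 5.
Insert 525: h=15, slot 15 empty => index 15.
Insert 780: h=15, slot 15 occupied => index 16.
Insert 712: h=15, slots 15,16 occupied => index 0.
Insert 913: h=12, slot 12 empty => index 12.
Insert 542: h=15, slots 15,16,0 occupied => index 1.
Insert 770: h=5, slot 5 occupied => index 6.
Table: [712, 542, ., ., ., 328, 770, ., ., 94, 10, ., 913, ., ., 525, 780]

0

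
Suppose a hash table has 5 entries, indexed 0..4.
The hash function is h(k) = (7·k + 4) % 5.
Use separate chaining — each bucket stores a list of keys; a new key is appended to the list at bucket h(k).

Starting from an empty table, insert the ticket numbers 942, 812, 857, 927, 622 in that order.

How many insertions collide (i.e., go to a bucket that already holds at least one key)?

Insert 942: h=3, bucket 3 empty → new chain.
Insert 812: h=3, bucket 3 nonempty → append to chain.
Insert 857: h=3, bucket 3 nonempty → append to chain.
Insert 927: h=3, bucket 3 nonempty → append to chain.
Insert 622: h=3, bucket 3 nonempty → append to chain.
Final buckets:
0: .
1: .
2: .
3: 942 -> 812 -> 857 -> 927 -> 622
4: .

4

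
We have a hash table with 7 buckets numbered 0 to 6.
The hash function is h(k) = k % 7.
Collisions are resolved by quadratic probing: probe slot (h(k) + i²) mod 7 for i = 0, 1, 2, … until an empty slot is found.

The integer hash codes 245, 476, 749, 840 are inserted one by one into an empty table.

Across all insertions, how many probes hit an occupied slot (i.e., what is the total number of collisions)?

6

Insert 245: h=0, slot 0 empty -> index 0.
Insert 476: h=0, slot 0 occupied -> index 1.
Insert 749: h=0, slots 0,1 occupied -> index 4.
Insert 840: h=0, slots 0,1,4 occupied -> index 2.
Table: [245, 476, 840, _, 749, _, _]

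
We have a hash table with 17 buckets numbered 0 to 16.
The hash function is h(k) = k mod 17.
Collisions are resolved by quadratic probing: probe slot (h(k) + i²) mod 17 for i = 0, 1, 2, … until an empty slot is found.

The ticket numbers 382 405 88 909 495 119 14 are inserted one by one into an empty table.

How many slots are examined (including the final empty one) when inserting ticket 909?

382: h=8 -> slot 8
405: h=14 -> slot 14
88: h=3 -> slot 3
909: h=8, probe 8,9 -> slot 9
495: h=2 -> slot 2
119: h=0 -> slot 0
14: h=14, probe 14,15 -> slot 15
Table: [119, —, 495, 88, —, —, —, —, 382, 909, —, —, —, —, 405, 14, —]

2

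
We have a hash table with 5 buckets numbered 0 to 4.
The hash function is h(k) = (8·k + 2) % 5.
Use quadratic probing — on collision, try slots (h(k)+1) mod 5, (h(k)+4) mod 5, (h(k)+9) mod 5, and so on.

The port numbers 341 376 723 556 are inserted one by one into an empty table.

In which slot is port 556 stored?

4

341 hashes to 0; slot 0 is free => place at 0.
376 hashes to 0; 0 taken => place at 1.
723 hashes to 1; 1 taken => place at 2.
556 hashes to 0; 0,1 taken => place at 4.
Table: [341, 376, 723, —, 556]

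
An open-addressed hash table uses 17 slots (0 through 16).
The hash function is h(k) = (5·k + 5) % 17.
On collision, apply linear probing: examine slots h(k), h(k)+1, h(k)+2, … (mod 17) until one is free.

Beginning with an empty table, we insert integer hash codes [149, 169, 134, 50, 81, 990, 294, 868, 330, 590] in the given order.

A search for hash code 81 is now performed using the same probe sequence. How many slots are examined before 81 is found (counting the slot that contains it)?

2

Insert 149: h=2, slot 2 empty => index 2.
Insert 169: h=0, slot 0 empty => index 0.
Insert 134: h=12, slot 12 empty => index 12.
Insert 50: h=0, slot 0 occupied => index 1.
Insert 81: h=2, slot 2 occupied => index 3.
Insert 990: h=8, slot 8 empty => index 8.
Insert 294: h=13, slot 13 empty => index 13.
Insert 868: h=10, slot 10 empty => index 10.
Insert 330: h=6, slot 6 empty => index 6.
Insert 590: h=14, slot 14 empty => index 14.
Table: [169, 50, 149, 81, ∅, ∅, 330, ∅, 990, ∅, 868, ∅, 134, 294, 590, ∅, ∅]
Lookup 81: h=2, probe 2,3 → found at 3.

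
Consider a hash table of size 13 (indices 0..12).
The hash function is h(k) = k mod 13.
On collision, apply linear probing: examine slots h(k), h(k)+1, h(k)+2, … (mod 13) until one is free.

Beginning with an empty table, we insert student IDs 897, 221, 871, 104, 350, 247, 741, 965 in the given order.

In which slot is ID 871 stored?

2

Insert 897: h=0, slot 0 empty => index 0.
Insert 221: h=0, slot 0 occupied => index 1.
Insert 871: h=0, slots 0,1 occupied => index 2.
Insert 104: h=0, slots 0,1,2 occupied => index 3.
Insert 350: h=12, slot 12 empty => index 12.
Insert 247: h=0, slots 0,1,2,3 occupied => index 4.
Insert 741: h=0, slots 0,1,2,3,4 occupied => index 5.
Insert 965: h=3, slots 3,4,5 occupied => index 6.
Table: [897, 221, 871, 104, 247, 741, 965, ∅, ∅, ∅, ∅, ∅, 350]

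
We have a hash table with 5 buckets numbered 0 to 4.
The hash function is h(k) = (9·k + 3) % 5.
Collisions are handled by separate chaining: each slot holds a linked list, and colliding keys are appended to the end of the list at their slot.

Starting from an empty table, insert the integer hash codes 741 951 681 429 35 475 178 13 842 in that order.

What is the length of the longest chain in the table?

Insert 741: h=2, bucket 2 empty → new chain.
Insert 951: h=2, bucket 2 nonempty → append to chain.
Insert 681: h=2, bucket 2 nonempty → append to chain.
Insert 429: h=4, bucket 4 empty → new chain.
Insert 35: h=3, bucket 3 empty → new chain.
Insert 475: h=3, bucket 3 nonempty → append to chain.
Insert 178: h=0, bucket 0 empty → new chain.
Insert 13: h=0, bucket 0 nonempty → append to chain.
Insert 842: h=1, bucket 1 empty → new chain.
Final buckets:
0: 178 -> 13
1: 842
2: 741 -> 951 -> 681
3: 35 -> 475
4: 429

3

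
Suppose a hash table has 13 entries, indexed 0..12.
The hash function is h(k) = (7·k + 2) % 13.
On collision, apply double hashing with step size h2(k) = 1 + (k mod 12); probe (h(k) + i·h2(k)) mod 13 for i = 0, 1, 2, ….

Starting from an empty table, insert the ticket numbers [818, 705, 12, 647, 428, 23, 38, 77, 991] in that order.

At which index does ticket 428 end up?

4

818: h=8 → slot 8
705: h=10 → slot 10
12: h=8, h2=1, probe 8,9 → slot 9
647: h=7 → slot 7
428: h=8, h2=9, probe 8,4 → slot 4
23: h=7, h2=12, probe 7,6 → slot 6
38: h=8, h2=3, probe 8,11 → slot 11
77: h=8, h2=6, probe 8,1 → slot 1
991: h=10, h2=8, probe 10,5 → slot 5
Table: [—, 77, —, —, 428, 991, 23, 647, 818, 12, 705, 38, —]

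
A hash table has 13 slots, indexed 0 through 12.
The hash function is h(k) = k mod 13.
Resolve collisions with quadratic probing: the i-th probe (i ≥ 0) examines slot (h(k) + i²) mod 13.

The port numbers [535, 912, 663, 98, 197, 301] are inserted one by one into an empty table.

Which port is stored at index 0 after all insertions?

535: h=2 -> slot 2
912: h=2, probe 2,3 -> slot 3
663: h=0 -> slot 0
98: h=7 -> slot 7
197: h=2, probe 2,3,6 -> slot 6
301: h=2, probe 2,3,6,11 -> slot 11
Table: [663, ., 535, 912, ., ., 197, 98, ., ., ., 301, .]

663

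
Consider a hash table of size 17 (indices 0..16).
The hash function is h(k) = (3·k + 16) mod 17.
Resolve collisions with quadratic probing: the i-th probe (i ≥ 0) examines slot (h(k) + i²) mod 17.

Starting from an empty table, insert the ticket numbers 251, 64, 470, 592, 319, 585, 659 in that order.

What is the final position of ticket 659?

13

251 hashes to 4; slot 4 is free → place at 4.
64 hashes to 4; 4 taken → place at 5.
470 hashes to 15; slot 15 is free → place at 15.
592 hashes to 7; slot 7 is free → place at 7.
319 hashes to 4; 4,5 taken → place at 8.
585 hashes to 3; slot 3 is free → place at 3.
659 hashes to 4; 4,5,8 taken → place at 13.
Table: [_, _, _, 585, 251, 64, _, 592, 319, _, _, _, _, 659, _, 470, _]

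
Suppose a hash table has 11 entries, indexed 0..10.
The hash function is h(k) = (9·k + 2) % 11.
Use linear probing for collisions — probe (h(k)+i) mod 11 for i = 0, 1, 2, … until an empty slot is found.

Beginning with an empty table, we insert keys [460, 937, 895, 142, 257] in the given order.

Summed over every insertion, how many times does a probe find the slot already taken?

460 hashes to 6; slot 6 is free => place at 6.
937 hashes to 9; slot 9 is free => place at 9.
895 hashes to 5; slot 5 is free => place at 5.
142 hashes to 4; slot 4 is free => place at 4.
257 hashes to 5; 5,6 taken => place at 7.
Table: [∅, ∅, ∅, ∅, 142, 895, 460, 257, ∅, 937, ∅]

2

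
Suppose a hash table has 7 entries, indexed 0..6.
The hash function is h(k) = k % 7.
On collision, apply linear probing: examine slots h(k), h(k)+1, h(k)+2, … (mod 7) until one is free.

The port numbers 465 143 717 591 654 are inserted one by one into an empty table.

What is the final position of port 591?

6

465 hashes to 3; slot 3 is free => place at 3.
143 hashes to 3; 3 taken => place at 4.
717 hashes to 3; 3,4 taken => place at 5.
591 hashes to 3; 3,4,5 taken => place at 6.
654 hashes to 3; 3,4,5,6 taken => place at 0.
Table: [654, ., ., 465, 143, 717, 591]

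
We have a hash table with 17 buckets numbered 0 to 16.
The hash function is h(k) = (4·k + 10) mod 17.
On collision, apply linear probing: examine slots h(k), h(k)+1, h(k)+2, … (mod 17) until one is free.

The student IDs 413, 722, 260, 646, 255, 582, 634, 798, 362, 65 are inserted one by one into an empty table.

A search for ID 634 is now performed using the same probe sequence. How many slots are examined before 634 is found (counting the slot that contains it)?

3

413 hashes to 13; slot 13 is free -> place at 13.
722 hashes to 8; slot 8 is free -> place at 8.
260 hashes to 13; 13 taken -> place at 14.
646 hashes to 10; slot 10 is free -> place at 10.
255 hashes to 10; 10 taken -> place at 11.
582 hashes to 9; slot 9 is free -> place at 9.
634 hashes to 13; 13,14 taken -> place at 15.
798 hashes to 6; slot 6 is free -> place at 6.
362 hashes to 13; 13,14,15 taken -> place at 16.
65 hashes to 15; 15,16 taken -> place at 0.
Table: [65, ., ., ., ., ., 798, ., 722, 582, 646, 255, ., 413, 260, 634, 362]
Lookup 634: h=13, probe 13,14,15 → found at 15.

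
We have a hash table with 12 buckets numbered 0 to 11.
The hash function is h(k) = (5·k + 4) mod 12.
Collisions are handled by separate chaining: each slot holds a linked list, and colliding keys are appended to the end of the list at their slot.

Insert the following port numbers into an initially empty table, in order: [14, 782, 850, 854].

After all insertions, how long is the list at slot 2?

3

Insert 14: h=2, bucket 2 empty -> new chain.
Insert 782: h=2, bucket 2 nonempty -> append to chain.
Insert 850: h=6, bucket 6 empty -> new chain.
Insert 854: h=2, bucket 2 nonempty -> append to chain.
Final buckets:
0: —
1: —
2: 14 -> 782 -> 854
3: —
4: —
5: —
6: 850
7: —
8: —
9: —
10: —
11: —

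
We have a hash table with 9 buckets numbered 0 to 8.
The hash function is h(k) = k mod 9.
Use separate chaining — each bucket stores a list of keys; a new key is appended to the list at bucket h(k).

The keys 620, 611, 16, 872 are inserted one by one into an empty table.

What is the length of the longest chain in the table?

3

620 -> bucket 8
611 -> bucket 8 (collision)
16 -> bucket 7
872 -> bucket 8 (collision)
Final buckets:
0: ∅
1: ∅
2: ∅
3: ∅
4: ∅
5: ∅
6: ∅
7: 16
8: 620 -> 611 -> 872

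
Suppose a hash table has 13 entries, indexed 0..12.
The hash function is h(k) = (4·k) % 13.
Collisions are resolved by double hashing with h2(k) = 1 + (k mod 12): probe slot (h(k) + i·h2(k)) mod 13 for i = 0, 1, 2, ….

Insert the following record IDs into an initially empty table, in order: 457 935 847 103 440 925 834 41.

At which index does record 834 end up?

457: h=8 -> slot 8
935: h=9 -> slot 9
847: h=8, h2=8, probe 8,3 -> slot 3
103: h=9, h2=8, probe 9,4 -> slot 4
440: h=5 -> slot 5
925: h=8, h2=2, probe 8,10 -> slot 10
834: h=8, h2=7, probe 8,2 -> slot 2
41: h=8, h2=6, probe 8,1 -> slot 1
Table: [∅, 41, 834, 847, 103, 440, ∅, ∅, 457, 935, 925, ∅, ∅]

2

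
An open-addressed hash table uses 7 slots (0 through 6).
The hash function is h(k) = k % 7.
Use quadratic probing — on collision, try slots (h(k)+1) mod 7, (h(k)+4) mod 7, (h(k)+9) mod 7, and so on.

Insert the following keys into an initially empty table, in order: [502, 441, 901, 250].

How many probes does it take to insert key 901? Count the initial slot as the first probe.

2

502 hashes to 5; slot 5 is free → place at 5.
441 hashes to 0; slot 0 is free → place at 0.
901 hashes to 5; 5 taken → place at 6.
250 hashes to 5; 5,6 taken → place at 2.
Table: [441, ., 250, ., ., 502, 901]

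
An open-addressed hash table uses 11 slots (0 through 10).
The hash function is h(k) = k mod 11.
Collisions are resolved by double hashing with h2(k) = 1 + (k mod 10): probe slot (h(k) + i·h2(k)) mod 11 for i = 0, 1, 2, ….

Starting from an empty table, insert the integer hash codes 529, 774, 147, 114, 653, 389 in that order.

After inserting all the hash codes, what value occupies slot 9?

147

529: h=1 -> slot 1
774: h=4 -> slot 4
147: h=4, h2=8, probe 4,1,9 -> slot 9
114: h=4, h2=5, probe 4,9,3 -> slot 3
653: h=4, h2=4, probe 4,8 -> slot 8
389: h=4, h2=10, probe 4,3,2 -> slot 2
Table: [∅, 529, 389, 114, 774, ∅, ∅, ∅, 653, 147, ∅]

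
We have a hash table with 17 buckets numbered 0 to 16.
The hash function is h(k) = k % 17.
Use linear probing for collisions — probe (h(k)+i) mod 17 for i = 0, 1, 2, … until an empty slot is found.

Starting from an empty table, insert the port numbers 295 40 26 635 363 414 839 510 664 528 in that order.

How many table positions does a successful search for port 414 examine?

Insert 295: h=6, slot 6 empty -> index 6.
Insert 40: h=6, slot 6 occupied -> index 7.
Insert 26: h=9, slot 9 empty -> index 9.
Insert 635: h=6, slots 6,7 occupied -> index 8.
Insert 363: h=6, slots 6,7,8,9 occupied -> index 10.
Insert 414: h=6, slots 6,7,8,9,10 occupied -> index 11.
Insert 839: h=6, slots 6,7,8,9,10,11 occupied -> index 12.
Insert 510: h=0, slot 0 empty -> index 0.
Insert 664: h=1, slot 1 empty -> index 1.
Insert 528: h=1, slot 1 occupied -> index 2.
Table: [510, 664, 528, _, _, _, 295, 40, 635, 26, 363, 414, 839, _, _, _, _]
Lookup 414: h=6, probe 6,7,8,9,10,11 → found at 11.

6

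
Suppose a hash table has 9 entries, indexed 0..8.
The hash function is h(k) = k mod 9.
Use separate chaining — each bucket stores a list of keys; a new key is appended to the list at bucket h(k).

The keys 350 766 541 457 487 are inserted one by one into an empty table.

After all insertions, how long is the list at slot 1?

Insert 350: h=8, bucket 8 empty -> new chain.
Insert 766: h=1, bucket 1 empty -> new chain.
Insert 541: h=1, bucket 1 nonempty -> append to chain.
Insert 457: h=7, bucket 7 empty -> new chain.
Insert 487: h=1, bucket 1 nonempty -> append to chain.
Final buckets:
0: ∅
1: 766 -> 541 -> 487
2: ∅
3: ∅
4: ∅
5: ∅
6: ∅
7: 457
8: 350

3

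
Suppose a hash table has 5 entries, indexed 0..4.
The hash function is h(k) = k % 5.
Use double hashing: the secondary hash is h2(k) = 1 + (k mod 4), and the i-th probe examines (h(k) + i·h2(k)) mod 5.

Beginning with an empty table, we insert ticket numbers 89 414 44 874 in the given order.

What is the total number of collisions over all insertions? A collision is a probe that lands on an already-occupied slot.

5

89 hashes to 4; slot 4 is free -> place at 4.
414 hashes to 4, h2=3; 4 taken -> place at 2.
44 hashes to 4, h2=1; 4 taken -> place at 0.
874 hashes to 4, h2=3; 4,2,0 taken -> place at 3.
Table: [44, -, 414, 874, 89]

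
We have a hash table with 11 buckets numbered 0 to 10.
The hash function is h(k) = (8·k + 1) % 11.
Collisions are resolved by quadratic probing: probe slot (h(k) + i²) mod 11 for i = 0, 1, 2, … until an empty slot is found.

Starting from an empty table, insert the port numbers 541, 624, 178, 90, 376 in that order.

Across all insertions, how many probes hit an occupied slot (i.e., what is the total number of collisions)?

8

Insert 541: h=6, slot 6 empty -> index 6.
Insert 624: h=10, slot 10 empty -> index 10.
Insert 178: h=6, slot 6 occupied -> index 7.
Insert 90: h=6, slots 6,7,10 occupied -> index 4.
Insert 376: h=6, slots 6,7,10,4 occupied -> index 0.
Table: [376, —, —, —, 90, —, 541, 178, —, —, 624]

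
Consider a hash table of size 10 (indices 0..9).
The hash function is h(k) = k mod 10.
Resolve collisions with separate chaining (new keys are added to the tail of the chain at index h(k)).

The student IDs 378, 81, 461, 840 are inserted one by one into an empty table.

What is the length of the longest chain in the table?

Insert 378: h=8, bucket 8 empty → new chain.
Insert 81: h=1, bucket 1 empty → new chain.
Insert 461: h=1, bucket 1 nonempty → append to chain.
Insert 840: h=0, bucket 0 empty → new chain.
Final buckets:
0: 840
1: 81 -> 461
2: ∅
3: ∅
4: ∅
5: ∅
6: ∅
7: ∅
8: 378
9: ∅

2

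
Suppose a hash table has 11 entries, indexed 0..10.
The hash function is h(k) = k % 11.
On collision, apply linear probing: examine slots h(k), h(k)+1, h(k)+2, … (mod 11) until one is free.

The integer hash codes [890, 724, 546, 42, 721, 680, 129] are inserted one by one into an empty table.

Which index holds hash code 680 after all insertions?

1

890 hashes to 10; slot 10 is free -> place at 10.
724 hashes to 9; slot 9 is free -> place at 9.
546 hashes to 7; slot 7 is free -> place at 7.
42 hashes to 9; 9,10 taken -> place at 0.
721 hashes to 6; slot 6 is free -> place at 6.
680 hashes to 9; 9,10,0 taken -> place at 1.
129 hashes to 8; slot 8 is free -> place at 8.
Table: [42, 680, _, _, _, _, 721, 546, 129, 724, 890]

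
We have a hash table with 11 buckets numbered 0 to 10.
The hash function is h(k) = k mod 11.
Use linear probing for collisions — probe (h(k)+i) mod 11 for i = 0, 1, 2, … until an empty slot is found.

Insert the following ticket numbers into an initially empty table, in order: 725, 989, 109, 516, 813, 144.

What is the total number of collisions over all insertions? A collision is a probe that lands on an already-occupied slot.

13

Insert 725: h=10, slot 10 empty → index 10.
Insert 989: h=10, slot 10 occupied → index 0.
Insert 109: h=10, slots 10,0 occupied → index 1.
Insert 516: h=10, slots 10,0,1 occupied → index 2.
Insert 813: h=10, slots 10,0,1,2 occupied → index 3.
Insert 144: h=1, slots 1,2,3 occupied → index 4.
Table: [989, 109, 516, 813, 144, -, -, -, -, -, 725]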